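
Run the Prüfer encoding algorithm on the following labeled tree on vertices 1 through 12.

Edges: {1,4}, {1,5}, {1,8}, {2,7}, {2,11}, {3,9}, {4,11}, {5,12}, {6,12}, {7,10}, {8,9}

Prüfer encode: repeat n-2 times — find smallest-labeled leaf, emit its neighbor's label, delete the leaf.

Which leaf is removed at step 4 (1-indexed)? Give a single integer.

Answer: 8

Derivation:
Step 1: current leaves = {3,6,10}. Remove leaf 3 (neighbor: 9).
Step 2: current leaves = {6,9,10}. Remove leaf 6 (neighbor: 12).
Step 3: current leaves = {9,10,12}. Remove leaf 9 (neighbor: 8).
Step 4: current leaves = {8,10,12}. Remove leaf 8 (neighbor: 1).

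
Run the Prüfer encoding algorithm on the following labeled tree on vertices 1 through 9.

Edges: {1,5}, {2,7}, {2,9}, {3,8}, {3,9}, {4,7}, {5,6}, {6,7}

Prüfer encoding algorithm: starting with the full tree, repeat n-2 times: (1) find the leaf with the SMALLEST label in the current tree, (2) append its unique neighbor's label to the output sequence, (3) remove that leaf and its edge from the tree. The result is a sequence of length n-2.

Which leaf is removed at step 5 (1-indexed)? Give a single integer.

Step 1: current leaves = {1,4,8}. Remove leaf 1 (neighbor: 5).
Step 2: current leaves = {4,5,8}. Remove leaf 4 (neighbor: 7).
Step 3: current leaves = {5,8}. Remove leaf 5 (neighbor: 6).
Step 4: current leaves = {6,8}. Remove leaf 6 (neighbor: 7).
Step 5: current leaves = {7,8}. Remove leaf 7 (neighbor: 2).

Answer: 7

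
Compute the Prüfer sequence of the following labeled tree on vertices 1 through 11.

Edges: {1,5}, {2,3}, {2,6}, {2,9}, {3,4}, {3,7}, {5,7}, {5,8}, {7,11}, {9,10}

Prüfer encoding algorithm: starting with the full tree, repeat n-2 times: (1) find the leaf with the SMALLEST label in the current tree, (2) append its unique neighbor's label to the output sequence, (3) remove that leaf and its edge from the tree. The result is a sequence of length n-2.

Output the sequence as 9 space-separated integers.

Answer: 5 3 2 5 7 9 2 3 7

Derivation:
Step 1: leaves = {1,4,6,8,10,11}. Remove smallest leaf 1, emit neighbor 5.
Step 2: leaves = {4,6,8,10,11}. Remove smallest leaf 4, emit neighbor 3.
Step 3: leaves = {6,8,10,11}. Remove smallest leaf 6, emit neighbor 2.
Step 4: leaves = {8,10,11}. Remove smallest leaf 8, emit neighbor 5.
Step 5: leaves = {5,10,11}. Remove smallest leaf 5, emit neighbor 7.
Step 6: leaves = {10,11}. Remove smallest leaf 10, emit neighbor 9.
Step 7: leaves = {9,11}. Remove smallest leaf 9, emit neighbor 2.
Step 8: leaves = {2,11}. Remove smallest leaf 2, emit neighbor 3.
Step 9: leaves = {3,11}. Remove smallest leaf 3, emit neighbor 7.
Done: 2 vertices remain (7, 11). Sequence = [5 3 2 5 7 9 2 3 7]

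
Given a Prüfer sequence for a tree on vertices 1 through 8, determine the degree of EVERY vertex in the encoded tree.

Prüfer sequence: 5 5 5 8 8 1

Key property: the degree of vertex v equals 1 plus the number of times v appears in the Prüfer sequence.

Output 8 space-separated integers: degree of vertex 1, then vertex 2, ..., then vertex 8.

Answer: 2 1 1 1 4 1 1 3

Derivation:
p_1 = 5: count[5] becomes 1
p_2 = 5: count[5] becomes 2
p_3 = 5: count[5] becomes 3
p_4 = 8: count[8] becomes 1
p_5 = 8: count[8] becomes 2
p_6 = 1: count[1] becomes 1
Degrees (1 + count): deg[1]=1+1=2, deg[2]=1+0=1, deg[3]=1+0=1, deg[4]=1+0=1, deg[5]=1+3=4, deg[6]=1+0=1, deg[7]=1+0=1, deg[8]=1+2=3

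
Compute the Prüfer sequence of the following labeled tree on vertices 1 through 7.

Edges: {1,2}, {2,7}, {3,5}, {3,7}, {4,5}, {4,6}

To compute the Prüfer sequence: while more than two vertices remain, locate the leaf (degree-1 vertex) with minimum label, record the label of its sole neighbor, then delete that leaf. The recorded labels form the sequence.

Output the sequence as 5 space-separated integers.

Step 1: leaves = {1,6}. Remove smallest leaf 1, emit neighbor 2.
Step 2: leaves = {2,6}. Remove smallest leaf 2, emit neighbor 7.
Step 3: leaves = {6,7}. Remove smallest leaf 6, emit neighbor 4.
Step 4: leaves = {4,7}. Remove smallest leaf 4, emit neighbor 5.
Step 5: leaves = {5,7}. Remove smallest leaf 5, emit neighbor 3.
Done: 2 vertices remain (3, 7). Sequence = [2 7 4 5 3]

Answer: 2 7 4 5 3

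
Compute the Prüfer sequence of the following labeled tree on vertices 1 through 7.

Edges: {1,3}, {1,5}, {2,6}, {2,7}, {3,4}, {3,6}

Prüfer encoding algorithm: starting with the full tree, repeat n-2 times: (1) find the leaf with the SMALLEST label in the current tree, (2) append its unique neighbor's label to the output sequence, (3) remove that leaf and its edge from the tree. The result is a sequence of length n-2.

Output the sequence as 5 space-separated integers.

Answer: 3 1 3 6 2

Derivation:
Step 1: leaves = {4,5,7}. Remove smallest leaf 4, emit neighbor 3.
Step 2: leaves = {5,7}. Remove smallest leaf 5, emit neighbor 1.
Step 3: leaves = {1,7}. Remove smallest leaf 1, emit neighbor 3.
Step 4: leaves = {3,7}. Remove smallest leaf 3, emit neighbor 6.
Step 5: leaves = {6,7}. Remove smallest leaf 6, emit neighbor 2.
Done: 2 vertices remain (2, 7). Sequence = [3 1 3 6 2]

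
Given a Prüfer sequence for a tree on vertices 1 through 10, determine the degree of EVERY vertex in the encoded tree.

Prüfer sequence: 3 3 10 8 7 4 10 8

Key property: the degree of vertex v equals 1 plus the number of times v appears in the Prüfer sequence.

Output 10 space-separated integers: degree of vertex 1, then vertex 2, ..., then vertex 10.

p_1 = 3: count[3] becomes 1
p_2 = 3: count[3] becomes 2
p_3 = 10: count[10] becomes 1
p_4 = 8: count[8] becomes 1
p_5 = 7: count[7] becomes 1
p_6 = 4: count[4] becomes 1
p_7 = 10: count[10] becomes 2
p_8 = 8: count[8] becomes 2
Degrees (1 + count): deg[1]=1+0=1, deg[2]=1+0=1, deg[3]=1+2=3, deg[4]=1+1=2, deg[5]=1+0=1, deg[6]=1+0=1, deg[7]=1+1=2, deg[8]=1+2=3, deg[9]=1+0=1, deg[10]=1+2=3

Answer: 1 1 3 2 1 1 2 3 1 3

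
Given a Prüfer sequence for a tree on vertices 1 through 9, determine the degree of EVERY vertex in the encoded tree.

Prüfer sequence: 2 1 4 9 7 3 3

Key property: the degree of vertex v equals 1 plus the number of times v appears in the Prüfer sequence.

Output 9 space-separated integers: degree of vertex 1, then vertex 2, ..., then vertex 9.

p_1 = 2: count[2] becomes 1
p_2 = 1: count[1] becomes 1
p_3 = 4: count[4] becomes 1
p_4 = 9: count[9] becomes 1
p_5 = 7: count[7] becomes 1
p_6 = 3: count[3] becomes 1
p_7 = 3: count[3] becomes 2
Degrees (1 + count): deg[1]=1+1=2, deg[2]=1+1=2, deg[3]=1+2=3, deg[4]=1+1=2, deg[5]=1+0=1, deg[6]=1+0=1, deg[7]=1+1=2, deg[8]=1+0=1, deg[9]=1+1=2

Answer: 2 2 3 2 1 1 2 1 2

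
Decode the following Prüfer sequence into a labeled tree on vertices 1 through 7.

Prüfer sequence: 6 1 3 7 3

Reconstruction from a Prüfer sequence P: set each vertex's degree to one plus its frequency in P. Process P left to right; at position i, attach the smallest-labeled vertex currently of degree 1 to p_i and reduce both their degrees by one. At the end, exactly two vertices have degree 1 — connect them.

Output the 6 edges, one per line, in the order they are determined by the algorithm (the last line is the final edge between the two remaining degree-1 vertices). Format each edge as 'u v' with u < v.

Initial degrees: {1:2, 2:1, 3:3, 4:1, 5:1, 6:2, 7:2}
Step 1: smallest deg-1 vertex = 2, p_1 = 6. Add edge {2,6}. Now deg[2]=0, deg[6]=1.
Step 2: smallest deg-1 vertex = 4, p_2 = 1. Add edge {1,4}. Now deg[4]=0, deg[1]=1.
Step 3: smallest deg-1 vertex = 1, p_3 = 3. Add edge {1,3}. Now deg[1]=0, deg[3]=2.
Step 4: smallest deg-1 vertex = 5, p_4 = 7. Add edge {5,7}. Now deg[5]=0, deg[7]=1.
Step 5: smallest deg-1 vertex = 6, p_5 = 3. Add edge {3,6}. Now deg[6]=0, deg[3]=1.
Final: two remaining deg-1 vertices are 3, 7. Add edge {3,7}.

Answer: 2 6
1 4
1 3
5 7
3 6
3 7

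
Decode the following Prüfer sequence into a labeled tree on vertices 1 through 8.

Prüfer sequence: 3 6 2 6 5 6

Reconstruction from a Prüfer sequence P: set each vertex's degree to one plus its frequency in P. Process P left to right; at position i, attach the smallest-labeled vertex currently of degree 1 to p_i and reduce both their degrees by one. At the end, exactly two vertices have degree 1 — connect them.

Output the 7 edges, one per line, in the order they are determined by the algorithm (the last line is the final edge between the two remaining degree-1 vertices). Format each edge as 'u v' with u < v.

Initial degrees: {1:1, 2:2, 3:2, 4:1, 5:2, 6:4, 7:1, 8:1}
Step 1: smallest deg-1 vertex = 1, p_1 = 3. Add edge {1,3}. Now deg[1]=0, deg[3]=1.
Step 2: smallest deg-1 vertex = 3, p_2 = 6. Add edge {3,6}. Now deg[3]=0, deg[6]=3.
Step 3: smallest deg-1 vertex = 4, p_3 = 2. Add edge {2,4}. Now deg[4]=0, deg[2]=1.
Step 4: smallest deg-1 vertex = 2, p_4 = 6. Add edge {2,6}. Now deg[2]=0, deg[6]=2.
Step 5: smallest deg-1 vertex = 7, p_5 = 5. Add edge {5,7}. Now deg[7]=0, deg[5]=1.
Step 6: smallest deg-1 vertex = 5, p_6 = 6. Add edge {5,6}. Now deg[5]=0, deg[6]=1.
Final: two remaining deg-1 vertices are 6, 8. Add edge {6,8}.

Answer: 1 3
3 6
2 4
2 6
5 7
5 6
6 8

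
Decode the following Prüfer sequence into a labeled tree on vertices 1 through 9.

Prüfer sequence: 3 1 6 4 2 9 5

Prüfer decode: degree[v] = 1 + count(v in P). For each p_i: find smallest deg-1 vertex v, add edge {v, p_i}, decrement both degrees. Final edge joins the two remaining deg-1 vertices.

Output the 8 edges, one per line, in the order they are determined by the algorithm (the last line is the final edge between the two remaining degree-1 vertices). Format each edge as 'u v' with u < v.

Answer: 3 7
1 3
1 6
4 6
2 4
2 9
5 8
5 9

Derivation:
Initial degrees: {1:2, 2:2, 3:2, 4:2, 5:2, 6:2, 7:1, 8:1, 9:2}
Step 1: smallest deg-1 vertex = 7, p_1 = 3. Add edge {3,7}. Now deg[7]=0, deg[3]=1.
Step 2: smallest deg-1 vertex = 3, p_2 = 1. Add edge {1,3}. Now deg[3]=0, deg[1]=1.
Step 3: smallest deg-1 vertex = 1, p_3 = 6. Add edge {1,6}. Now deg[1]=0, deg[6]=1.
Step 4: smallest deg-1 vertex = 6, p_4 = 4. Add edge {4,6}. Now deg[6]=0, deg[4]=1.
Step 5: smallest deg-1 vertex = 4, p_5 = 2. Add edge {2,4}. Now deg[4]=0, deg[2]=1.
Step 6: smallest deg-1 vertex = 2, p_6 = 9. Add edge {2,9}. Now deg[2]=0, deg[9]=1.
Step 7: smallest deg-1 vertex = 8, p_7 = 5. Add edge {5,8}. Now deg[8]=0, deg[5]=1.
Final: two remaining deg-1 vertices are 5, 9. Add edge {5,9}.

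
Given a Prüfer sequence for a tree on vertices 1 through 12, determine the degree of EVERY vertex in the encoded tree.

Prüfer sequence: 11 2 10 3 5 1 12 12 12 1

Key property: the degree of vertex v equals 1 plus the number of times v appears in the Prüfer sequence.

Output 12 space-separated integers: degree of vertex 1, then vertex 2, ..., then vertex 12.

Answer: 3 2 2 1 2 1 1 1 1 2 2 4

Derivation:
p_1 = 11: count[11] becomes 1
p_2 = 2: count[2] becomes 1
p_3 = 10: count[10] becomes 1
p_4 = 3: count[3] becomes 1
p_5 = 5: count[5] becomes 1
p_6 = 1: count[1] becomes 1
p_7 = 12: count[12] becomes 1
p_8 = 12: count[12] becomes 2
p_9 = 12: count[12] becomes 3
p_10 = 1: count[1] becomes 2
Degrees (1 + count): deg[1]=1+2=3, deg[2]=1+1=2, deg[3]=1+1=2, deg[4]=1+0=1, deg[5]=1+1=2, deg[6]=1+0=1, deg[7]=1+0=1, deg[8]=1+0=1, deg[9]=1+0=1, deg[10]=1+1=2, deg[11]=1+1=2, deg[12]=1+3=4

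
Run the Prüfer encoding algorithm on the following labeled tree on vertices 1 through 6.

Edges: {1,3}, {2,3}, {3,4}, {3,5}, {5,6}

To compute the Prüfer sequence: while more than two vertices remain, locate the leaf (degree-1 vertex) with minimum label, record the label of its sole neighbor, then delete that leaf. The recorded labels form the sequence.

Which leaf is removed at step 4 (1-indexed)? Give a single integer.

Step 1: current leaves = {1,2,4,6}. Remove leaf 1 (neighbor: 3).
Step 2: current leaves = {2,4,6}. Remove leaf 2 (neighbor: 3).
Step 3: current leaves = {4,6}. Remove leaf 4 (neighbor: 3).
Step 4: current leaves = {3,6}. Remove leaf 3 (neighbor: 5).

Answer: 3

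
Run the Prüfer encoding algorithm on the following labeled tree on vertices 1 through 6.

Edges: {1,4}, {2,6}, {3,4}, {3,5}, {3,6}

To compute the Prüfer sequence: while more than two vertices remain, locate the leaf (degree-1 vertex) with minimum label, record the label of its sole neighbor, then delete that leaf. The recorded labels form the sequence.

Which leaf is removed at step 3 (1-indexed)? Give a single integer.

Answer: 4

Derivation:
Step 1: current leaves = {1,2,5}. Remove leaf 1 (neighbor: 4).
Step 2: current leaves = {2,4,5}. Remove leaf 2 (neighbor: 6).
Step 3: current leaves = {4,5,6}. Remove leaf 4 (neighbor: 3).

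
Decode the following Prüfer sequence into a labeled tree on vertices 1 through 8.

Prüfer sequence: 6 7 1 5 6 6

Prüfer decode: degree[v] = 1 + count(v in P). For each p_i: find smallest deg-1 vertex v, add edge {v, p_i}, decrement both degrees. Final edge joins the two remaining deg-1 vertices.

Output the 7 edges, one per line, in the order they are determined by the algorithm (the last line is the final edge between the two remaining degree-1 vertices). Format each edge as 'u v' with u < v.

Answer: 2 6
3 7
1 4
1 5
5 6
6 7
6 8

Derivation:
Initial degrees: {1:2, 2:1, 3:1, 4:1, 5:2, 6:4, 7:2, 8:1}
Step 1: smallest deg-1 vertex = 2, p_1 = 6. Add edge {2,6}. Now deg[2]=0, deg[6]=3.
Step 2: smallest deg-1 vertex = 3, p_2 = 7. Add edge {3,7}. Now deg[3]=0, deg[7]=1.
Step 3: smallest deg-1 vertex = 4, p_3 = 1. Add edge {1,4}. Now deg[4]=0, deg[1]=1.
Step 4: smallest deg-1 vertex = 1, p_4 = 5. Add edge {1,5}. Now deg[1]=0, deg[5]=1.
Step 5: smallest deg-1 vertex = 5, p_5 = 6. Add edge {5,6}. Now deg[5]=0, deg[6]=2.
Step 6: smallest deg-1 vertex = 7, p_6 = 6. Add edge {6,7}. Now deg[7]=0, deg[6]=1.
Final: two remaining deg-1 vertices are 6, 8. Add edge {6,8}.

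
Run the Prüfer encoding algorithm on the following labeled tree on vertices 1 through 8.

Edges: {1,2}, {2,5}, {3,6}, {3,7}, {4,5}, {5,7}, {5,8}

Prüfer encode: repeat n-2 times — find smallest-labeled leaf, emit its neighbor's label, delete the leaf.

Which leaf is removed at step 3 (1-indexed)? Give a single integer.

Answer: 4

Derivation:
Step 1: current leaves = {1,4,6,8}. Remove leaf 1 (neighbor: 2).
Step 2: current leaves = {2,4,6,8}. Remove leaf 2 (neighbor: 5).
Step 3: current leaves = {4,6,8}. Remove leaf 4 (neighbor: 5).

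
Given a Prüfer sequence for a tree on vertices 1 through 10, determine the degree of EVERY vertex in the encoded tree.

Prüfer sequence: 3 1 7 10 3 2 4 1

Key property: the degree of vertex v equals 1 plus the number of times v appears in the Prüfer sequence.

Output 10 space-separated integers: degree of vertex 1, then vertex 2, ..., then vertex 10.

p_1 = 3: count[3] becomes 1
p_2 = 1: count[1] becomes 1
p_3 = 7: count[7] becomes 1
p_4 = 10: count[10] becomes 1
p_5 = 3: count[3] becomes 2
p_6 = 2: count[2] becomes 1
p_7 = 4: count[4] becomes 1
p_8 = 1: count[1] becomes 2
Degrees (1 + count): deg[1]=1+2=3, deg[2]=1+1=2, deg[3]=1+2=3, deg[4]=1+1=2, deg[5]=1+0=1, deg[6]=1+0=1, deg[7]=1+1=2, deg[8]=1+0=1, deg[9]=1+0=1, deg[10]=1+1=2

Answer: 3 2 3 2 1 1 2 1 1 2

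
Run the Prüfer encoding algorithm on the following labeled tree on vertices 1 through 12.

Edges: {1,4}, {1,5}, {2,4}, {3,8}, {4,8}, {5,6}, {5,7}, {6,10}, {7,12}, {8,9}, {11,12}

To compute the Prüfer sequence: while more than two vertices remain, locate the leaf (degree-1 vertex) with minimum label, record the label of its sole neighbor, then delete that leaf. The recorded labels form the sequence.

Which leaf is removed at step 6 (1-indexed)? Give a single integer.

Answer: 1

Derivation:
Step 1: current leaves = {2,3,9,10,11}. Remove leaf 2 (neighbor: 4).
Step 2: current leaves = {3,9,10,11}. Remove leaf 3 (neighbor: 8).
Step 3: current leaves = {9,10,11}. Remove leaf 9 (neighbor: 8).
Step 4: current leaves = {8,10,11}. Remove leaf 8 (neighbor: 4).
Step 5: current leaves = {4,10,11}. Remove leaf 4 (neighbor: 1).
Step 6: current leaves = {1,10,11}. Remove leaf 1 (neighbor: 5).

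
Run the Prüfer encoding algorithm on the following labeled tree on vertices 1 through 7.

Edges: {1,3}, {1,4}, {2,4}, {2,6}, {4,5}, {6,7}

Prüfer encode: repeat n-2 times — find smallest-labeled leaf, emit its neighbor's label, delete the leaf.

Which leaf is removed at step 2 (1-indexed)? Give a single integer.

Answer: 1

Derivation:
Step 1: current leaves = {3,5,7}. Remove leaf 3 (neighbor: 1).
Step 2: current leaves = {1,5,7}. Remove leaf 1 (neighbor: 4).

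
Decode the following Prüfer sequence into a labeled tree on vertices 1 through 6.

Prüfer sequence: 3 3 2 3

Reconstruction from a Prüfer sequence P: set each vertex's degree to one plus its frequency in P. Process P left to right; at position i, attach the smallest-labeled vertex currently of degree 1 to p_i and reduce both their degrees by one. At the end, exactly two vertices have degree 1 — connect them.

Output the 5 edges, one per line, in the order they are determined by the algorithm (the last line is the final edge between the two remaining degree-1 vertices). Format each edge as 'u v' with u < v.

Answer: 1 3
3 4
2 5
2 3
3 6

Derivation:
Initial degrees: {1:1, 2:2, 3:4, 4:1, 5:1, 6:1}
Step 1: smallest deg-1 vertex = 1, p_1 = 3. Add edge {1,3}. Now deg[1]=0, deg[3]=3.
Step 2: smallest deg-1 vertex = 4, p_2 = 3. Add edge {3,4}. Now deg[4]=0, deg[3]=2.
Step 3: smallest deg-1 vertex = 5, p_3 = 2. Add edge {2,5}. Now deg[5]=0, deg[2]=1.
Step 4: smallest deg-1 vertex = 2, p_4 = 3. Add edge {2,3}. Now deg[2]=0, deg[3]=1.
Final: two remaining deg-1 vertices are 3, 6. Add edge {3,6}.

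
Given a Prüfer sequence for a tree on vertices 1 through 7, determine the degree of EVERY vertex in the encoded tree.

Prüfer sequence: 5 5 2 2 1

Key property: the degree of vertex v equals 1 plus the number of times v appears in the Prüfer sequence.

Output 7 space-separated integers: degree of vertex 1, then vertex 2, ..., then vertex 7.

Answer: 2 3 1 1 3 1 1

Derivation:
p_1 = 5: count[5] becomes 1
p_2 = 5: count[5] becomes 2
p_3 = 2: count[2] becomes 1
p_4 = 2: count[2] becomes 2
p_5 = 1: count[1] becomes 1
Degrees (1 + count): deg[1]=1+1=2, deg[2]=1+2=3, deg[3]=1+0=1, deg[4]=1+0=1, deg[5]=1+2=3, deg[6]=1+0=1, deg[7]=1+0=1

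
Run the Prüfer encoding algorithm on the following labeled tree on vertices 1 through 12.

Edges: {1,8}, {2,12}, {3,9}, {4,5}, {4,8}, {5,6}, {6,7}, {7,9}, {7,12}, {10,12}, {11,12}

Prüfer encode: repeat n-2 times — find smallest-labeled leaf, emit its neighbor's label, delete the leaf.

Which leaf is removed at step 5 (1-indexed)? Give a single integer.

Answer: 4

Derivation:
Step 1: current leaves = {1,2,3,10,11}. Remove leaf 1 (neighbor: 8).
Step 2: current leaves = {2,3,8,10,11}. Remove leaf 2 (neighbor: 12).
Step 3: current leaves = {3,8,10,11}. Remove leaf 3 (neighbor: 9).
Step 4: current leaves = {8,9,10,11}. Remove leaf 8 (neighbor: 4).
Step 5: current leaves = {4,9,10,11}. Remove leaf 4 (neighbor: 5).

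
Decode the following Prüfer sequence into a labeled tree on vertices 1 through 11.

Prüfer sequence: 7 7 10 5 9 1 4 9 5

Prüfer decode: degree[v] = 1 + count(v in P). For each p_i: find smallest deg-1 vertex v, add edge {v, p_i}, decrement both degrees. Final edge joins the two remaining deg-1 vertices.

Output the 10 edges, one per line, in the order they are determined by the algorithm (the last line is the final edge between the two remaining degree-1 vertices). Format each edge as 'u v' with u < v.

Initial degrees: {1:2, 2:1, 3:1, 4:2, 5:3, 6:1, 7:3, 8:1, 9:3, 10:2, 11:1}
Step 1: smallest deg-1 vertex = 2, p_1 = 7. Add edge {2,7}. Now deg[2]=0, deg[7]=2.
Step 2: smallest deg-1 vertex = 3, p_2 = 7. Add edge {3,7}. Now deg[3]=0, deg[7]=1.
Step 3: smallest deg-1 vertex = 6, p_3 = 10. Add edge {6,10}. Now deg[6]=0, deg[10]=1.
Step 4: smallest deg-1 vertex = 7, p_4 = 5. Add edge {5,7}. Now deg[7]=0, deg[5]=2.
Step 5: smallest deg-1 vertex = 8, p_5 = 9. Add edge {8,9}. Now deg[8]=0, deg[9]=2.
Step 6: smallest deg-1 vertex = 10, p_6 = 1. Add edge {1,10}. Now deg[10]=0, deg[1]=1.
Step 7: smallest deg-1 vertex = 1, p_7 = 4. Add edge {1,4}. Now deg[1]=0, deg[4]=1.
Step 8: smallest deg-1 vertex = 4, p_8 = 9. Add edge {4,9}. Now deg[4]=0, deg[9]=1.
Step 9: smallest deg-1 vertex = 9, p_9 = 5. Add edge {5,9}. Now deg[9]=0, deg[5]=1.
Final: two remaining deg-1 vertices are 5, 11. Add edge {5,11}.

Answer: 2 7
3 7
6 10
5 7
8 9
1 10
1 4
4 9
5 9
5 11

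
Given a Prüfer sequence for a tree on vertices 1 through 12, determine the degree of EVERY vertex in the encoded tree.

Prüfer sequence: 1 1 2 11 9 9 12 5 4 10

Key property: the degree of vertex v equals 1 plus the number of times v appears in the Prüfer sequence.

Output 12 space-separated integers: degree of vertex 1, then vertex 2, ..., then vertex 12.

Answer: 3 2 1 2 2 1 1 1 3 2 2 2

Derivation:
p_1 = 1: count[1] becomes 1
p_2 = 1: count[1] becomes 2
p_3 = 2: count[2] becomes 1
p_4 = 11: count[11] becomes 1
p_5 = 9: count[9] becomes 1
p_6 = 9: count[9] becomes 2
p_7 = 12: count[12] becomes 1
p_8 = 5: count[5] becomes 1
p_9 = 4: count[4] becomes 1
p_10 = 10: count[10] becomes 1
Degrees (1 + count): deg[1]=1+2=3, deg[2]=1+1=2, deg[3]=1+0=1, deg[4]=1+1=2, deg[5]=1+1=2, deg[6]=1+0=1, deg[7]=1+0=1, deg[8]=1+0=1, deg[9]=1+2=3, deg[10]=1+1=2, deg[11]=1+1=2, deg[12]=1+1=2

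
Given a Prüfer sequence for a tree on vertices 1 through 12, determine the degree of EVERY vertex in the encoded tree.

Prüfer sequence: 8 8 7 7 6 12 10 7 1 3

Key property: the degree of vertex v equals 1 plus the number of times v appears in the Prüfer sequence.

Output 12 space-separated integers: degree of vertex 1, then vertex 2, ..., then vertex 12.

p_1 = 8: count[8] becomes 1
p_2 = 8: count[8] becomes 2
p_3 = 7: count[7] becomes 1
p_4 = 7: count[7] becomes 2
p_5 = 6: count[6] becomes 1
p_6 = 12: count[12] becomes 1
p_7 = 10: count[10] becomes 1
p_8 = 7: count[7] becomes 3
p_9 = 1: count[1] becomes 1
p_10 = 3: count[3] becomes 1
Degrees (1 + count): deg[1]=1+1=2, deg[2]=1+0=1, deg[3]=1+1=2, deg[4]=1+0=1, deg[5]=1+0=1, deg[6]=1+1=2, deg[7]=1+3=4, deg[8]=1+2=3, deg[9]=1+0=1, deg[10]=1+1=2, deg[11]=1+0=1, deg[12]=1+1=2

Answer: 2 1 2 1 1 2 4 3 1 2 1 2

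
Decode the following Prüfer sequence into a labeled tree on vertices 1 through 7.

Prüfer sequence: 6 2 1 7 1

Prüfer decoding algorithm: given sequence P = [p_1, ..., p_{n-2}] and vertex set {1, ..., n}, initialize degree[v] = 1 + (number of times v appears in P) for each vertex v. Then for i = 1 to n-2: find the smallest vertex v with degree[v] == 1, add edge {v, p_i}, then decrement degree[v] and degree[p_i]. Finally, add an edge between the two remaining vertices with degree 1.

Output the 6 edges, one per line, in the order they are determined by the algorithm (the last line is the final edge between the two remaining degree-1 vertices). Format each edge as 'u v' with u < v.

Initial degrees: {1:3, 2:2, 3:1, 4:1, 5:1, 6:2, 7:2}
Step 1: smallest deg-1 vertex = 3, p_1 = 6. Add edge {3,6}. Now deg[3]=0, deg[6]=1.
Step 2: smallest deg-1 vertex = 4, p_2 = 2. Add edge {2,4}. Now deg[4]=0, deg[2]=1.
Step 3: smallest deg-1 vertex = 2, p_3 = 1. Add edge {1,2}. Now deg[2]=0, deg[1]=2.
Step 4: smallest deg-1 vertex = 5, p_4 = 7. Add edge {5,7}. Now deg[5]=0, deg[7]=1.
Step 5: smallest deg-1 vertex = 6, p_5 = 1. Add edge {1,6}. Now deg[6]=0, deg[1]=1.
Final: two remaining deg-1 vertices are 1, 7. Add edge {1,7}.

Answer: 3 6
2 4
1 2
5 7
1 6
1 7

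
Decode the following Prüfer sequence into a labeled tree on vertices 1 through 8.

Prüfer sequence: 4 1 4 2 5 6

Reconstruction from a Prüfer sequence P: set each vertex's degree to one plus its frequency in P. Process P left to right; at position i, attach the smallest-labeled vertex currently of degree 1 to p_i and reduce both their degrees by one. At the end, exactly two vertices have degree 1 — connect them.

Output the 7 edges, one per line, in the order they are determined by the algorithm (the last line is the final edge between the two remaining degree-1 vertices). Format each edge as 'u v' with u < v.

Initial degrees: {1:2, 2:2, 3:1, 4:3, 5:2, 6:2, 7:1, 8:1}
Step 1: smallest deg-1 vertex = 3, p_1 = 4. Add edge {3,4}. Now deg[3]=0, deg[4]=2.
Step 2: smallest deg-1 vertex = 7, p_2 = 1. Add edge {1,7}. Now deg[7]=0, deg[1]=1.
Step 3: smallest deg-1 vertex = 1, p_3 = 4. Add edge {1,4}. Now deg[1]=0, deg[4]=1.
Step 4: smallest deg-1 vertex = 4, p_4 = 2. Add edge {2,4}. Now deg[4]=0, deg[2]=1.
Step 5: smallest deg-1 vertex = 2, p_5 = 5. Add edge {2,5}. Now deg[2]=0, deg[5]=1.
Step 6: smallest deg-1 vertex = 5, p_6 = 6. Add edge {5,6}. Now deg[5]=0, deg[6]=1.
Final: two remaining deg-1 vertices are 6, 8. Add edge {6,8}.

Answer: 3 4
1 7
1 4
2 4
2 5
5 6
6 8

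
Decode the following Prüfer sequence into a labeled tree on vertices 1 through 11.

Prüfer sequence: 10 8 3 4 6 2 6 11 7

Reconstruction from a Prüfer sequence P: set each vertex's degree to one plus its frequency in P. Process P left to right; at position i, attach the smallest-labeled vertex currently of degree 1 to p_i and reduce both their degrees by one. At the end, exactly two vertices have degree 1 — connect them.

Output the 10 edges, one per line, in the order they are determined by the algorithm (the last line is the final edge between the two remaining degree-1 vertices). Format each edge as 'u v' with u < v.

Answer: 1 10
5 8
3 8
3 4
4 6
2 9
2 6
6 11
7 10
7 11

Derivation:
Initial degrees: {1:1, 2:2, 3:2, 4:2, 5:1, 6:3, 7:2, 8:2, 9:1, 10:2, 11:2}
Step 1: smallest deg-1 vertex = 1, p_1 = 10. Add edge {1,10}. Now deg[1]=0, deg[10]=1.
Step 2: smallest deg-1 vertex = 5, p_2 = 8. Add edge {5,8}. Now deg[5]=0, deg[8]=1.
Step 3: smallest deg-1 vertex = 8, p_3 = 3. Add edge {3,8}. Now deg[8]=0, deg[3]=1.
Step 4: smallest deg-1 vertex = 3, p_4 = 4. Add edge {3,4}. Now deg[3]=0, deg[4]=1.
Step 5: smallest deg-1 vertex = 4, p_5 = 6. Add edge {4,6}. Now deg[4]=0, deg[6]=2.
Step 6: smallest deg-1 vertex = 9, p_6 = 2. Add edge {2,9}. Now deg[9]=0, deg[2]=1.
Step 7: smallest deg-1 vertex = 2, p_7 = 6. Add edge {2,6}. Now deg[2]=0, deg[6]=1.
Step 8: smallest deg-1 vertex = 6, p_8 = 11. Add edge {6,11}. Now deg[6]=0, deg[11]=1.
Step 9: smallest deg-1 vertex = 10, p_9 = 7. Add edge {7,10}. Now deg[10]=0, deg[7]=1.
Final: two remaining deg-1 vertices are 7, 11. Add edge {7,11}.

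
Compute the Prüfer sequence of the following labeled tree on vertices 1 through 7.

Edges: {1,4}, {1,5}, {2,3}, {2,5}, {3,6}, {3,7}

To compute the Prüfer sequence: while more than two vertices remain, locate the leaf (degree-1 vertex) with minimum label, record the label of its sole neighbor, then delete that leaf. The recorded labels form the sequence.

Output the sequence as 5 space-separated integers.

Answer: 1 5 2 3 3

Derivation:
Step 1: leaves = {4,6,7}. Remove smallest leaf 4, emit neighbor 1.
Step 2: leaves = {1,6,7}. Remove smallest leaf 1, emit neighbor 5.
Step 3: leaves = {5,6,7}. Remove smallest leaf 5, emit neighbor 2.
Step 4: leaves = {2,6,7}. Remove smallest leaf 2, emit neighbor 3.
Step 5: leaves = {6,7}. Remove smallest leaf 6, emit neighbor 3.
Done: 2 vertices remain (3, 7). Sequence = [1 5 2 3 3]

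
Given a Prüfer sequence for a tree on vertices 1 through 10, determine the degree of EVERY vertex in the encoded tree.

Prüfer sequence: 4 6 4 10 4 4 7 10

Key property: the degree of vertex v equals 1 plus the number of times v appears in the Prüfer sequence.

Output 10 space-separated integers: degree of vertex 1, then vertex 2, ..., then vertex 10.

p_1 = 4: count[4] becomes 1
p_2 = 6: count[6] becomes 1
p_3 = 4: count[4] becomes 2
p_4 = 10: count[10] becomes 1
p_5 = 4: count[4] becomes 3
p_6 = 4: count[4] becomes 4
p_7 = 7: count[7] becomes 1
p_8 = 10: count[10] becomes 2
Degrees (1 + count): deg[1]=1+0=1, deg[2]=1+0=1, deg[3]=1+0=1, deg[4]=1+4=5, deg[5]=1+0=1, deg[6]=1+1=2, deg[7]=1+1=2, deg[8]=1+0=1, deg[9]=1+0=1, deg[10]=1+2=3

Answer: 1 1 1 5 1 2 2 1 1 3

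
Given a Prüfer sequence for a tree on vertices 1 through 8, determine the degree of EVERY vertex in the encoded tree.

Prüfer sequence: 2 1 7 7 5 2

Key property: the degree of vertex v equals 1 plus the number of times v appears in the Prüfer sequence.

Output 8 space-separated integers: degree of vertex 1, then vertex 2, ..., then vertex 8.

Answer: 2 3 1 1 2 1 3 1

Derivation:
p_1 = 2: count[2] becomes 1
p_2 = 1: count[1] becomes 1
p_3 = 7: count[7] becomes 1
p_4 = 7: count[7] becomes 2
p_5 = 5: count[5] becomes 1
p_6 = 2: count[2] becomes 2
Degrees (1 + count): deg[1]=1+1=2, deg[2]=1+2=3, deg[3]=1+0=1, deg[4]=1+0=1, deg[5]=1+1=2, deg[6]=1+0=1, deg[7]=1+2=3, deg[8]=1+0=1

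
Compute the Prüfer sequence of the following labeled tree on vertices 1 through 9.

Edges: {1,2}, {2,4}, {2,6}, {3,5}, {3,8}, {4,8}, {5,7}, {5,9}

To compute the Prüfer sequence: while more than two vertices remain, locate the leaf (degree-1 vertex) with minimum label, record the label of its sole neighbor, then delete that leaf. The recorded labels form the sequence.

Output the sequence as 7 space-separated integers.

Step 1: leaves = {1,6,7,9}. Remove smallest leaf 1, emit neighbor 2.
Step 2: leaves = {6,7,9}. Remove smallest leaf 6, emit neighbor 2.
Step 3: leaves = {2,7,9}. Remove smallest leaf 2, emit neighbor 4.
Step 4: leaves = {4,7,9}. Remove smallest leaf 4, emit neighbor 8.
Step 5: leaves = {7,8,9}. Remove smallest leaf 7, emit neighbor 5.
Step 6: leaves = {8,9}. Remove smallest leaf 8, emit neighbor 3.
Step 7: leaves = {3,9}. Remove smallest leaf 3, emit neighbor 5.
Done: 2 vertices remain (5, 9). Sequence = [2 2 4 8 5 3 5]

Answer: 2 2 4 8 5 3 5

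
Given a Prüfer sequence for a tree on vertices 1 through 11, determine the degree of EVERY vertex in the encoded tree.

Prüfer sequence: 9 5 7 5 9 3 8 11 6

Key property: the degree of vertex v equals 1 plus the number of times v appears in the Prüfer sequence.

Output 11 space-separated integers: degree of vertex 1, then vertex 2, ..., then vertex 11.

p_1 = 9: count[9] becomes 1
p_2 = 5: count[5] becomes 1
p_3 = 7: count[7] becomes 1
p_4 = 5: count[5] becomes 2
p_5 = 9: count[9] becomes 2
p_6 = 3: count[3] becomes 1
p_7 = 8: count[8] becomes 1
p_8 = 11: count[11] becomes 1
p_9 = 6: count[6] becomes 1
Degrees (1 + count): deg[1]=1+0=1, deg[2]=1+0=1, deg[3]=1+1=2, deg[4]=1+0=1, deg[5]=1+2=3, deg[6]=1+1=2, deg[7]=1+1=2, deg[8]=1+1=2, deg[9]=1+2=3, deg[10]=1+0=1, deg[11]=1+1=2

Answer: 1 1 2 1 3 2 2 2 3 1 2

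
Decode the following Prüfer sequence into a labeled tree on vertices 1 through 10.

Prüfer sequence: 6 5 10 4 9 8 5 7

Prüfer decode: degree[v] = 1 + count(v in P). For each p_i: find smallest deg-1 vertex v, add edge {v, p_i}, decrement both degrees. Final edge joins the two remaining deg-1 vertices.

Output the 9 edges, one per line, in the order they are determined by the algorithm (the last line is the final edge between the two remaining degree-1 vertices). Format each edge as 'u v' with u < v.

Answer: 1 6
2 5
3 10
4 6
4 9
8 9
5 8
5 7
7 10

Derivation:
Initial degrees: {1:1, 2:1, 3:1, 4:2, 5:3, 6:2, 7:2, 8:2, 9:2, 10:2}
Step 1: smallest deg-1 vertex = 1, p_1 = 6. Add edge {1,6}. Now deg[1]=0, deg[6]=1.
Step 2: smallest deg-1 vertex = 2, p_2 = 5. Add edge {2,5}. Now deg[2]=0, deg[5]=2.
Step 3: smallest deg-1 vertex = 3, p_3 = 10. Add edge {3,10}. Now deg[3]=0, deg[10]=1.
Step 4: smallest deg-1 vertex = 6, p_4 = 4. Add edge {4,6}. Now deg[6]=0, deg[4]=1.
Step 5: smallest deg-1 vertex = 4, p_5 = 9. Add edge {4,9}. Now deg[4]=0, deg[9]=1.
Step 6: smallest deg-1 vertex = 9, p_6 = 8. Add edge {8,9}. Now deg[9]=0, deg[8]=1.
Step 7: smallest deg-1 vertex = 8, p_7 = 5. Add edge {5,8}. Now deg[8]=0, deg[5]=1.
Step 8: smallest deg-1 vertex = 5, p_8 = 7. Add edge {5,7}. Now deg[5]=0, deg[7]=1.
Final: two remaining deg-1 vertices are 7, 10. Add edge {7,10}.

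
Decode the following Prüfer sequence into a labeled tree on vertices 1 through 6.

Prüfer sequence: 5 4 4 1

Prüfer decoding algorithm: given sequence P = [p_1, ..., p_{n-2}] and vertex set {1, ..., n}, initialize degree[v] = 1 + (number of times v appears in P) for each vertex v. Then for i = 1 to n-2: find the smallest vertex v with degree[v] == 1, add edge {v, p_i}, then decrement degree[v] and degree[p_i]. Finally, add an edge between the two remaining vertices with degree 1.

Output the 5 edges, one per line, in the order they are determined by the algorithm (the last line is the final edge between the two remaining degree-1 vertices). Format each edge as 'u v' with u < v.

Initial degrees: {1:2, 2:1, 3:1, 4:3, 5:2, 6:1}
Step 1: smallest deg-1 vertex = 2, p_1 = 5. Add edge {2,5}. Now deg[2]=0, deg[5]=1.
Step 2: smallest deg-1 vertex = 3, p_2 = 4. Add edge {3,4}. Now deg[3]=0, deg[4]=2.
Step 3: smallest deg-1 vertex = 5, p_3 = 4. Add edge {4,5}. Now deg[5]=0, deg[4]=1.
Step 4: smallest deg-1 vertex = 4, p_4 = 1. Add edge {1,4}. Now deg[4]=0, deg[1]=1.
Final: two remaining deg-1 vertices are 1, 6. Add edge {1,6}.

Answer: 2 5
3 4
4 5
1 4
1 6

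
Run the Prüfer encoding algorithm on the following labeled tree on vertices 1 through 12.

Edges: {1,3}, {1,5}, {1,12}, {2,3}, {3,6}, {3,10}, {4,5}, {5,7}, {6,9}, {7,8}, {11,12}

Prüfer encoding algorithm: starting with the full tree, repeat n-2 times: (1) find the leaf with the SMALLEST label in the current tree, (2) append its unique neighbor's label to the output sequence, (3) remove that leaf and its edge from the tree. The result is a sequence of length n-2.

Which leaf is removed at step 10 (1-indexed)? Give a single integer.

Answer: 1

Derivation:
Step 1: current leaves = {2,4,8,9,10,11}. Remove leaf 2 (neighbor: 3).
Step 2: current leaves = {4,8,9,10,11}. Remove leaf 4 (neighbor: 5).
Step 3: current leaves = {8,9,10,11}. Remove leaf 8 (neighbor: 7).
Step 4: current leaves = {7,9,10,11}. Remove leaf 7 (neighbor: 5).
Step 5: current leaves = {5,9,10,11}. Remove leaf 5 (neighbor: 1).
Step 6: current leaves = {9,10,11}. Remove leaf 9 (neighbor: 6).
Step 7: current leaves = {6,10,11}. Remove leaf 6 (neighbor: 3).
Step 8: current leaves = {10,11}. Remove leaf 10 (neighbor: 3).
Step 9: current leaves = {3,11}. Remove leaf 3 (neighbor: 1).
Step 10: current leaves = {1,11}. Remove leaf 1 (neighbor: 12).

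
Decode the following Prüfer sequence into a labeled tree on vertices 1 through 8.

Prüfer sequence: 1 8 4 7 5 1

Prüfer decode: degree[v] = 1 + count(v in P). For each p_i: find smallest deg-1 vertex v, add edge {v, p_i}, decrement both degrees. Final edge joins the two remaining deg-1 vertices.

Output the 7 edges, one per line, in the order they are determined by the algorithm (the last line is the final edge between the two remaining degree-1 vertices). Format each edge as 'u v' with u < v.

Initial degrees: {1:3, 2:1, 3:1, 4:2, 5:2, 6:1, 7:2, 8:2}
Step 1: smallest deg-1 vertex = 2, p_1 = 1. Add edge {1,2}. Now deg[2]=0, deg[1]=2.
Step 2: smallest deg-1 vertex = 3, p_2 = 8. Add edge {3,8}. Now deg[3]=0, deg[8]=1.
Step 3: smallest deg-1 vertex = 6, p_3 = 4. Add edge {4,6}. Now deg[6]=0, deg[4]=1.
Step 4: smallest deg-1 vertex = 4, p_4 = 7. Add edge {4,7}. Now deg[4]=0, deg[7]=1.
Step 5: smallest deg-1 vertex = 7, p_5 = 5. Add edge {5,7}. Now deg[7]=0, deg[5]=1.
Step 6: smallest deg-1 vertex = 5, p_6 = 1. Add edge {1,5}. Now deg[5]=0, deg[1]=1.
Final: two remaining deg-1 vertices are 1, 8. Add edge {1,8}.

Answer: 1 2
3 8
4 6
4 7
5 7
1 5
1 8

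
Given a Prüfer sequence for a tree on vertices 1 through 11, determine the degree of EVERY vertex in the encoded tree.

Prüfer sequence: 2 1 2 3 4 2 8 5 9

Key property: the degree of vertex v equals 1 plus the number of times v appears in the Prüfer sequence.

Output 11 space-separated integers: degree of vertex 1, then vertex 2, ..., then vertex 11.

Answer: 2 4 2 2 2 1 1 2 2 1 1

Derivation:
p_1 = 2: count[2] becomes 1
p_2 = 1: count[1] becomes 1
p_3 = 2: count[2] becomes 2
p_4 = 3: count[3] becomes 1
p_5 = 4: count[4] becomes 1
p_6 = 2: count[2] becomes 3
p_7 = 8: count[8] becomes 1
p_8 = 5: count[5] becomes 1
p_9 = 9: count[9] becomes 1
Degrees (1 + count): deg[1]=1+1=2, deg[2]=1+3=4, deg[3]=1+1=2, deg[4]=1+1=2, deg[5]=1+1=2, deg[6]=1+0=1, deg[7]=1+0=1, deg[8]=1+1=2, deg[9]=1+1=2, deg[10]=1+0=1, deg[11]=1+0=1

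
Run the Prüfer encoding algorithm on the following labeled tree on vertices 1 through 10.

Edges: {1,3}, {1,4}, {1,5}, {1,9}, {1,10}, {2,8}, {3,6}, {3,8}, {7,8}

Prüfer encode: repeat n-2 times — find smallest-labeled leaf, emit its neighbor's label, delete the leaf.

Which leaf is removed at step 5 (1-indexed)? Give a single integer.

Step 1: current leaves = {2,4,5,6,7,9,10}. Remove leaf 2 (neighbor: 8).
Step 2: current leaves = {4,5,6,7,9,10}. Remove leaf 4 (neighbor: 1).
Step 3: current leaves = {5,6,7,9,10}. Remove leaf 5 (neighbor: 1).
Step 4: current leaves = {6,7,9,10}. Remove leaf 6 (neighbor: 3).
Step 5: current leaves = {7,9,10}. Remove leaf 7 (neighbor: 8).

Answer: 7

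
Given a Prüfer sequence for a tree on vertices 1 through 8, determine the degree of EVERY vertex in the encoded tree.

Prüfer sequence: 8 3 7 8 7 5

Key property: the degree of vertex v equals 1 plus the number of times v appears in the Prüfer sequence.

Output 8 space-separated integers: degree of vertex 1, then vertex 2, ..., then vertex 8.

Answer: 1 1 2 1 2 1 3 3

Derivation:
p_1 = 8: count[8] becomes 1
p_2 = 3: count[3] becomes 1
p_3 = 7: count[7] becomes 1
p_4 = 8: count[8] becomes 2
p_5 = 7: count[7] becomes 2
p_6 = 5: count[5] becomes 1
Degrees (1 + count): deg[1]=1+0=1, deg[2]=1+0=1, deg[3]=1+1=2, deg[4]=1+0=1, deg[5]=1+1=2, deg[6]=1+0=1, deg[7]=1+2=3, deg[8]=1+2=3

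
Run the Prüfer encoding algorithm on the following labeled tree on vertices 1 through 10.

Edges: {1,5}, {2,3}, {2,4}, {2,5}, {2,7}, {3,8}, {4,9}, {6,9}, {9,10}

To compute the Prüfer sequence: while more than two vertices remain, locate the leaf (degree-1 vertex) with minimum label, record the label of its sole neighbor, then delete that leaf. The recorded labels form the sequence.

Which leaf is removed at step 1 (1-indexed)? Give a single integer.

Answer: 1

Derivation:
Step 1: current leaves = {1,6,7,8,10}. Remove leaf 1 (neighbor: 5).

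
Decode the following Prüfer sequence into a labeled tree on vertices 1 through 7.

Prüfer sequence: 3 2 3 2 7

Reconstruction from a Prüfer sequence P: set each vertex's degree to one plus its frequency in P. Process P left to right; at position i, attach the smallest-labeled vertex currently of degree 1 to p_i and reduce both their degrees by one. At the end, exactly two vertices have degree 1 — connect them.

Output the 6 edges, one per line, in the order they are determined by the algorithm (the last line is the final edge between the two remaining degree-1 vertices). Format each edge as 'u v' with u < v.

Initial degrees: {1:1, 2:3, 3:3, 4:1, 5:1, 6:1, 7:2}
Step 1: smallest deg-1 vertex = 1, p_1 = 3. Add edge {1,3}. Now deg[1]=0, deg[3]=2.
Step 2: smallest deg-1 vertex = 4, p_2 = 2. Add edge {2,4}. Now deg[4]=0, deg[2]=2.
Step 3: smallest deg-1 vertex = 5, p_3 = 3. Add edge {3,5}. Now deg[5]=0, deg[3]=1.
Step 4: smallest deg-1 vertex = 3, p_4 = 2. Add edge {2,3}. Now deg[3]=0, deg[2]=1.
Step 5: smallest deg-1 vertex = 2, p_5 = 7. Add edge {2,7}. Now deg[2]=0, deg[7]=1.
Final: two remaining deg-1 vertices are 6, 7. Add edge {6,7}.

Answer: 1 3
2 4
3 5
2 3
2 7
6 7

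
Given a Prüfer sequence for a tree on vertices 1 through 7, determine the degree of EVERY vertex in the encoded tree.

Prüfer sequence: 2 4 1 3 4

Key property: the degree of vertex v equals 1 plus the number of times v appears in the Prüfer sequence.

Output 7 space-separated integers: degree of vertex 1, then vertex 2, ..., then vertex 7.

Answer: 2 2 2 3 1 1 1

Derivation:
p_1 = 2: count[2] becomes 1
p_2 = 4: count[4] becomes 1
p_3 = 1: count[1] becomes 1
p_4 = 3: count[3] becomes 1
p_5 = 4: count[4] becomes 2
Degrees (1 + count): deg[1]=1+1=2, deg[2]=1+1=2, deg[3]=1+1=2, deg[4]=1+2=3, deg[5]=1+0=1, deg[6]=1+0=1, deg[7]=1+0=1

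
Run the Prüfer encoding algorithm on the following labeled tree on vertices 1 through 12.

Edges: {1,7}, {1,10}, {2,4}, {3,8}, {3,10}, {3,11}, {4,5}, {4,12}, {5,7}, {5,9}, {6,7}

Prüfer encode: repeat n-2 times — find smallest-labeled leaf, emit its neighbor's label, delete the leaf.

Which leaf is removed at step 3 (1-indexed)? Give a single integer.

Step 1: current leaves = {2,6,8,9,11,12}. Remove leaf 2 (neighbor: 4).
Step 2: current leaves = {6,8,9,11,12}. Remove leaf 6 (neighbor: 7).
Step 3: current leaves = {8,9,11,12}. Remove leaf 8 (neighbor: 3).

Answer: 8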